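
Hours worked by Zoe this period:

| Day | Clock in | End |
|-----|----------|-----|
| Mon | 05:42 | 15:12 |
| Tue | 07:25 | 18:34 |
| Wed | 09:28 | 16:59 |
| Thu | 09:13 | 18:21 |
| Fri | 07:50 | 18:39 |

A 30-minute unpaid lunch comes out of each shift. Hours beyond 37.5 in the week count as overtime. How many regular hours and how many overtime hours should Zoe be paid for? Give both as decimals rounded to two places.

Regular 37.50 hours, overtime 8.12 hours

Mon: 05:42–15:12 = 9 h 30 min; less 30 min break → 9 h 0 min
Tue: 07:25–18:34 = 11 h 9 min; less 30 min break → 10 h 39 min
Wed: 09:28–16:59 = 7 h 31 min; less 30 min break → 7 h 1 min
Thu: 09:13–18:21 = 9 h 8 min; less 30 min break → 8 h 38 min
Fri: 07:50–18:39 = 10 h 49 min; less 30 min break → 10 h 19 min
Total worked: 45 h 37 min = 45.62 h.
Threshold 37.5 h → overtime 8 h 7 min, regular 37 h 30 min.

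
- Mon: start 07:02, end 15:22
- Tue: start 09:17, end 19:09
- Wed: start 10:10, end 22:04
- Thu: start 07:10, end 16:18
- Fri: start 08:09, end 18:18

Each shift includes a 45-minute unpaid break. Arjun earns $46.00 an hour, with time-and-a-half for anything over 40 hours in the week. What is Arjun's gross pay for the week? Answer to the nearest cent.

$2228.70

Mon: 07:02–15:22 = 8 h 20 min; less 45 min break → 7 h 35 min
Tue: 09:17–19:09 = 9 h 52 min; less 45 min break → 9 h 7 min
Wed: 10:10–22:04 = 11 h 54 min; less 45 min break → 11 h 9 min
Thu: 07:10–16:18 = 9 h 8 min; less 45 min break → 8 h 23 min
Fri: 08:09–18:18 = 10 h 9 min; less 45 min break → 9 h 24 min
Total worked: 45 h 38 min = 2738 min.
Regular 40 h 0 min = 2400 min at $46.00/h; overtime 5 h 38 min = 338 min at $69.00/h.
Pay = (2400 × $46.00 + 338 × $69.00) ÷ 60 = $2228.70.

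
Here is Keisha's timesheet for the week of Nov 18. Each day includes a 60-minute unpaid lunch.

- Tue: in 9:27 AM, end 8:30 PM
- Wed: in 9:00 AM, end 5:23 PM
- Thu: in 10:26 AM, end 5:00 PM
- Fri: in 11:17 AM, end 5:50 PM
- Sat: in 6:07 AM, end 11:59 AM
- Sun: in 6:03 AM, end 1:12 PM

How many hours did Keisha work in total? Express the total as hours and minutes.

39 h 34 min

Tue: 9:27 AM–8:30 PM = 11 h 3 min; less 60 min break → 10 h 3 min
Wed: 9:00 AM–5:23 PM = 8 h 23 min; less 60 min break → 7 h 23 min
Thu: 10:26 AM–5:00 PM = 6 h 34 min; less 60 min break → 5 h 34 min
Fri: 11:17 AM–5:50 PM = 6 h 33 min; less 60 min break → 5 h 33 min
Sat: 6:07 AM–11:59 AM = 5 h 52 min; less 60 min break → 4 h 52 min
Sun: 6:03 AM–1:12 PM = 7 h 9 min; less 60 min break → 6 h 9 min
Total: 10 h 3 min + 7 h 23 min + 5 h 34 min + 5 h 33 min + 4 h 52 min + 6 h 9 min = 39 h 34 min.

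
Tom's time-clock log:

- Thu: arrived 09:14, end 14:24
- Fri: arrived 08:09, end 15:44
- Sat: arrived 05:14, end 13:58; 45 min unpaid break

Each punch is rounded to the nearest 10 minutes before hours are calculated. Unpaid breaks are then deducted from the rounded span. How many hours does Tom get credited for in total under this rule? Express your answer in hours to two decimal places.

20.75 hours

Thu: in 09:14→09:10, out 14:24→14:20; 5 h 10 min
Fri: in 08:09→08:10, out 15:44→15:40; 7 h 30 min
Sat: in 05:14→05:10, out 13:58→14:00; 8 h 50 min − 45 min = 8 h 5 min
Total credited: 20 h 45 min.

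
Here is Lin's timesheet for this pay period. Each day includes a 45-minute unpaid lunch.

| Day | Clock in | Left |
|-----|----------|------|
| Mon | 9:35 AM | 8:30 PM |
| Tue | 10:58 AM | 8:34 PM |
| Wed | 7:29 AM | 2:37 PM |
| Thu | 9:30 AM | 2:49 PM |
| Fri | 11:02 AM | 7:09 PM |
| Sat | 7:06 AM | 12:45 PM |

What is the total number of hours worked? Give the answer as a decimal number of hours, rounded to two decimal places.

42.23 hours

Mon: 9:35 AM–8:30 PM = 10 h 55 min; less 45 min break → 10 h 10 min
Tue: 10:58 AM–8:34 PM = 9 h 36 min; less 45 min break → 8 h 51 min
Wed: 7:29 AM–2:37 PM = 7 h 8 min; less 45 min break → 6 h 23 min
Thu: 9:30 AM–2:49 PM = 5 h 19 min; less 45 min break → 4 h 34 min
Fri: 11:02 AM–7:09 PM = 8 h 7 min; less 45 min break → 7 h 22 min
Sat: 7:06 AM–12:45 PM = 5 h 39 min; less 45 min break → 4 h 54 min
Total: 10 h 10 min + 8 h 51 min + 6 h 23 min + 4 h 34 min + 7 h 22 min + 4 h 54 min = 42 h 14 min.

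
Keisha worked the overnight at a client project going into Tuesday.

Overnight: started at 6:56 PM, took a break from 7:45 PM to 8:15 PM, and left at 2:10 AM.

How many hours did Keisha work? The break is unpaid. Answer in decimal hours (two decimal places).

Overnight: 6:56 PM → midnight = 5 h 4 min; midnight → 2:10 AM = 2 h 10 min; span 7 h 14 min; less 30 min break → 6 h 44 min

6.73 hours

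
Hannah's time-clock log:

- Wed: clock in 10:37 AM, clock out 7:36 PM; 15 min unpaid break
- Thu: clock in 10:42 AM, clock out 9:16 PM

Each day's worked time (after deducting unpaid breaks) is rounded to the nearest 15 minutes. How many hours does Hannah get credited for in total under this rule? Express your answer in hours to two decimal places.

19.25 hours

Wed: 10:37 AM–7:36 PM = 8 h 59 min − 15 min = 8 h 44 min → rounds to 8 h 45 min
Thu: 10:42 AM–9:16 PM = 10 h 34 min → rounds to 10 h 30 min
Total credited: 19 h 15 min.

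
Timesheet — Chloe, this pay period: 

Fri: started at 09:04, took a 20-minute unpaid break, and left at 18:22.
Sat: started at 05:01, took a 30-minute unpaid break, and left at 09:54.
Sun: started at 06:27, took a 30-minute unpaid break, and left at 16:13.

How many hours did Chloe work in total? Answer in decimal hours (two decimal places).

Fri: 09:04–18:22 = 9 h 18 min; less 20 min break → 8 h 58 min
Sat: 05:01–09:54 = 4 h 53 min; less 30 min break → 4 h 23 min
Sun: 06:27–16:13 = 9 h 46 min; less 30 min break → 9 h 16 min
Total: 8 h 58 min + 4 h 23 min + 9 h 16 min = 22 h 37 min.

22.62 hours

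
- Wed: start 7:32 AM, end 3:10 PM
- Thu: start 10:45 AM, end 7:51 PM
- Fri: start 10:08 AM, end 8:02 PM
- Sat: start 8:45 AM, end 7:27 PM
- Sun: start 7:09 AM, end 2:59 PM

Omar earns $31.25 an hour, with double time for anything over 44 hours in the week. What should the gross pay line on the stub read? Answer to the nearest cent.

$1447.92

Wed: 7:32 AM–3:10 PM = 7 h 38 min
Thu: 10:45 AM–7:51 PM = 9 h 6 min
Fri: 10:08 AM–8:02 PM = 9 h 54 min
Sat: 8:45 AM–7:27 PM = 10 h 42 min
Sun: 7:09 AM–2:59 PM = 7 h 50 min
Total worked: 45 h 10 min = 2710 min.
Regular 44 h 0 min = 2640 min at $31.25/h; overtime 1 h 10 min = 70 min at $62.50/h.
Pay = (2640 × $31.25 + 70 × $62.50) ÷ 60 = $1447.92.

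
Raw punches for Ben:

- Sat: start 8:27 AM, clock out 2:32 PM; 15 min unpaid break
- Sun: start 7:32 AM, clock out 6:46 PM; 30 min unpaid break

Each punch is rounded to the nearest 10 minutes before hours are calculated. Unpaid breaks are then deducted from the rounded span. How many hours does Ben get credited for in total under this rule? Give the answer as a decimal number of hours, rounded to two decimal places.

Sat: in 8:27 AM→8:30 AM, out 2:32 PM→2:30 PM; 6 h 0 min − 15 min = 5 h 45 min
Sun: in 7:32 AM→7:30 AM, out 6:46 PM→6:50 PM; 11 h 20 min − 30 min = 10 h 50 min
Total credited: 16 h 35 min.

16.58 hours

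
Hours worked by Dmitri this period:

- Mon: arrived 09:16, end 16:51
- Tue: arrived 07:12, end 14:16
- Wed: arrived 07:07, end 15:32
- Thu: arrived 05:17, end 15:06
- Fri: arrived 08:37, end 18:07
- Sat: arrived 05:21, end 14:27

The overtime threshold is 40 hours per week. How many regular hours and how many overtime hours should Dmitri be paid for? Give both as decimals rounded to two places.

Regular 40.00 hours, overtime 11.48 hours

Mon: 09:16–16:51 = 7 h 35 min
Tue: 07:12–14:16 = 7 h 4 min
Wed: 07:07–15:32 = 8 h 25 min
Thu: 05:17–15:06 = 9 h 49 min
Fri: 08:37–18:07 = 9 h 30 min
Sat: 05:21–14:27 = 9 h 6 min
Total worked: 51 h 29 min = 51.48 h.
Threshold 40 h → overtime 11 h 29 min, regular 40 h 0 min.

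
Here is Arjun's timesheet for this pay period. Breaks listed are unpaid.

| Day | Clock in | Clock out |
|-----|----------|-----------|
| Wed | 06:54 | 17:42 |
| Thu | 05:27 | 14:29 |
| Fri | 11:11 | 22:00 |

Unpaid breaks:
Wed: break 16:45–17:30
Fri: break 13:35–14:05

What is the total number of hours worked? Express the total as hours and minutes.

Wed: 06:54–17:42 = 10 h 48 min; less 45 min break → 10 h 3 min
Thu: 05:27–14:29 = 9 h 2 min
Fri: 11:11–22:00 = 10 h 49 min; less 30 min break → 10 h 19 min
Total: 10 h 3 min + 9 h 2 min + 10 h 19 min = 29 h 24 min.

29 h 24 min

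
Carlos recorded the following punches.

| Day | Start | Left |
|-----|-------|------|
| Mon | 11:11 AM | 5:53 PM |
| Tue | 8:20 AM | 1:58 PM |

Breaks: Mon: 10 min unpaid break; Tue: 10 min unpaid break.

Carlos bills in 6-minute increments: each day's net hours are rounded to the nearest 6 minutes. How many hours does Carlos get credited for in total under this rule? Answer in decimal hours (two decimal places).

Mon: 11:11 AM–5:53 PM = 6 h 42 min − 10 min = 6 h 32 min → rounds to 6 h 30 min
Tue: 8:20 AM–1:58 PM = 5 h 38 min − 10 min = 5 h 28 min → rounds to 5 h 30 min
Total credited: 12 h 0 min.

12.00 hours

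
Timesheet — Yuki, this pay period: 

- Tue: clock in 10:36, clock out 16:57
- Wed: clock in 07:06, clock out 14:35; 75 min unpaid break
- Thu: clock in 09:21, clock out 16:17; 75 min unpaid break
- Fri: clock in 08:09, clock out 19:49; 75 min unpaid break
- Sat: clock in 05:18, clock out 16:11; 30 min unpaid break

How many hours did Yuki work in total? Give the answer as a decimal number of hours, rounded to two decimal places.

39.07 hours

Tue: 10:36–16:57 = 6 h 21 min
Wed: 07:06–14:35 = 7 h 29 min; less 75 min break → 6 h 14 min
Thu: 09:21–16:17 = 6 h 56 min; less 75 min break → 5 h 41 min
Fri: 08:09–19:49 = 11 h 40 min; less 75 min break → 10 h 25 min
Sat: 05:18–16:11 = 10 h 53 min; less 30 min break → 10 h 23 min
Total: 6 h 21 min + 6 h 14 min + 5 h 41 min + 10 h 25 min + 10 h 23 min = 39 h 4 min.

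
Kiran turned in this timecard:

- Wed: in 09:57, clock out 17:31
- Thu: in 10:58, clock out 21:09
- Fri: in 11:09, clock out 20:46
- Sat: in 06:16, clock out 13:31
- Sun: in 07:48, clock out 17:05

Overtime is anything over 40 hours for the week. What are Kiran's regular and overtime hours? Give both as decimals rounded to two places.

Regular 40.00 hours, overtime 3.90 hours

Wed: 09:57–17:31 = 7 h 34 min
Thu: 10:58–21:09 = 10 h 11 min
Fri: 11:09–20:46 = 9 h 37 min
Sat: 06:16–13:31 = 7 h 15 min
Sun: 07:48–17:05 = 9 h 17 min
Total worked: 43 h 54 min = 43.90 h.
Threshold 40 h → overtime 3 h 54 min, regular 40 h 0 min.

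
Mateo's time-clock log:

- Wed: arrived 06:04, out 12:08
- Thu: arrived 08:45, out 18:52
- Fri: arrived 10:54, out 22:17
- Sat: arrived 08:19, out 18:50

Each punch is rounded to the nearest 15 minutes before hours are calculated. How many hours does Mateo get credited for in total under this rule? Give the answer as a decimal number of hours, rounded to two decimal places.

38.00 hours

Wed: in 06:04→06:00, out 12:08→12:15; 6 h 15 min
Thu: in 08:45→08:45, out 18:52→18:45; 10 h 0 min
Fri: in 10:54→11:00, out 22:17→22:15; 11 h 15 min
Sat: in 08:19→08:15, out 18:50→18:45; 10 h 30 min
Total credited: 38 h 0 min.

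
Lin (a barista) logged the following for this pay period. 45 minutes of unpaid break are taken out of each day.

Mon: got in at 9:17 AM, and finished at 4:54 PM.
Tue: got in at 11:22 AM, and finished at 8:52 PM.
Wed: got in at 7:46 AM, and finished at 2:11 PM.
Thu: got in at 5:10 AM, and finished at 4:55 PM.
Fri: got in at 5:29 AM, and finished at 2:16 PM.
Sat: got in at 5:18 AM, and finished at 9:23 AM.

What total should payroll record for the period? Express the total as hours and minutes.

Mon: 9:17 AM–4:54 PM = 7 h 37 min; less 45 min break → 6 h 52 min
Tue: 11:22 AM–8:52 PM = 9 h 30 min; less 45 min break → 8 h 45 min
Wed: 7:46 AM–2:11 PM = 6 h 25 min; less 45 min break → 5 h 40 min
Thu: 5:10 AM–4:55 PM = 11 h 45 min; less 45 min break → 11 h 0 min
Fri: 5:29 AM–2:16 PM = 8 h 47 min; less 45 min break → 8 h 2 min
Sat: 5:18 AM–9:23 AM = 4 h 5 min; less 45 min break → 3 h 20 min
Total: 6 h 52 min + 8 h 45 min + 5 h 40 min + 11 h 0 min + 8 h 2 min + 3 h 20 min = 43 h 39 min.

43 h 39 min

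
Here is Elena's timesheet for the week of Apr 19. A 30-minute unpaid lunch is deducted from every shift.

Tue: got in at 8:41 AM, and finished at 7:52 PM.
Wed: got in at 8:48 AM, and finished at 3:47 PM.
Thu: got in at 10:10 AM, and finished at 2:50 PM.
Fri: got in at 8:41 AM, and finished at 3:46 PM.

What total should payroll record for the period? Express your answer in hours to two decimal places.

Tue: 8:41 AM–7:52 PM = 11 h 11 min; less 30 min break → 10 h 41 min
Wed: 8:48 AM–3:47 PM = 6 h 59 min; less 30 min break → 6 h 29 min
Thu: 10:10 AM–2:50 PM = 4 h 40 min; less 30 min break → 4 h 10 min
Fri: 8:41 AM–3:46 PM = 7 h 5 min; less 30 min break → 6 h 35 min
Total: 10 h 41 min + 6 h 29 min + 4 h 10 min + 6 h 35 min = 27 h 55 min.

27.92 hours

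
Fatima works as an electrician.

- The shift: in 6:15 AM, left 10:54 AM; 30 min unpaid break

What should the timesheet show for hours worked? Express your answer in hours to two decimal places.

4.15 hours

The shift: 6:15 AM–10:54 AM = 4 h 39 min; less 30 min break → 4 h 9 min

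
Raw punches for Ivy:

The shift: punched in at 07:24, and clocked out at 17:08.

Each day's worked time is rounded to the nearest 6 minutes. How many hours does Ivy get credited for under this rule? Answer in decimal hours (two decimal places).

9.70 hours

The shift: 07:24–17:08 = 9 h 44 min → rounds to 9 h 42 min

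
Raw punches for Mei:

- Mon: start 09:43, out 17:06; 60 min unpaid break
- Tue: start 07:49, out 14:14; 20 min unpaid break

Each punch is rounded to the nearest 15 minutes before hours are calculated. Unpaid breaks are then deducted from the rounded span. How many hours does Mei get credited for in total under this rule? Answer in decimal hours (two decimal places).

Mon: in 09:43→09:45, out 17:06→17:00; 7 h 15 min − 60 min = 6 h 15 min
Tue: in 07:49→07:45, out 14:14→14:15; 6 h 30 min − 20 min = 6 h 10 min
Total credited: 12 h 25 min.

12.42 hours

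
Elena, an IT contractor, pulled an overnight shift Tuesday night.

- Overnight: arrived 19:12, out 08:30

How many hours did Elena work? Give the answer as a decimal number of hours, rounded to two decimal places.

Overnight: 19:12 → midnight = 4 h 48 min; midnight → 08:30 = 8 h 30 min; span 13 h 18 min

13.30 hours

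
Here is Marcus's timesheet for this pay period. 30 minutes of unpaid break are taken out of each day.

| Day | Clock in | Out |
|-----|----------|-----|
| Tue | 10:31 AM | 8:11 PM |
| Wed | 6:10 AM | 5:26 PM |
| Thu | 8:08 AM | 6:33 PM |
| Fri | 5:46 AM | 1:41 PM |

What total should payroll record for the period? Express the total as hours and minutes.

Tue: 10:31 AM–8:11 PM = 9 h 40 min; less 30 min break → 9 h 10 min
Wed: 6:10 AM–5:26 PM = 11 h 16 min; less 30 min break → 10 h 46 min
Thu: 8:08 AM–6:33 PM = 10 h 25 min; less 30 min break → 9 h 55 min
Fri: 5:46 AM–1:41 PM = 7 h 55 min; less 30 min break → 7 h 25 min
Total: 9 h 10 min + 10 h 46 min + 9 h 55 min + 7 h 25 min = 37 h 16 min.

37 h 16 min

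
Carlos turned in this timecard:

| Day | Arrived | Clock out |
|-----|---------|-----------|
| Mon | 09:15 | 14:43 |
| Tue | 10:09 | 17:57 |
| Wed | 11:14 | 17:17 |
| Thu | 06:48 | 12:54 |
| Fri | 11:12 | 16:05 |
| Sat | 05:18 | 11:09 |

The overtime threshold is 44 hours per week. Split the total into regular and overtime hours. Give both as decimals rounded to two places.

Mon: 09:15–14:43 = 5 h 28 min
Tue: 10:09–17:57 = 7 h 48 min
Wed: 11:14–17:17 = 6 h 3 min
Thu: 06:48–12:54 = 6 h 6 min
Fri: 11:12–16:05 = 4 h 53 min
Sat: 05:18–11:09 = 5 h 51 min
Total worked: 36 h 9 min = 36.15 h.
Threshold 44 h → overtime 0 h 0 min, regular 36 h 9 min.

Regular 36.15 hours, overtime 0.00 hours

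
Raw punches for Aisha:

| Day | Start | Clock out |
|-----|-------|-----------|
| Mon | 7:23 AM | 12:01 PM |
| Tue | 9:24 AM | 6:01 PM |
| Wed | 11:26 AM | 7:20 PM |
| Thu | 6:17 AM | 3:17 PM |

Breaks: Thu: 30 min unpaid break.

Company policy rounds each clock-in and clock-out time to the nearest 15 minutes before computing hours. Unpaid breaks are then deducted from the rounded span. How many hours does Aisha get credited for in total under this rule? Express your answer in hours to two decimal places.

Mon: in 7:23 AM→7:30 AM, out 12:01 PM→12:00 PM; 4 h 30 min
Tue: in 9:24 AM→9:30 AM, out 6:01 PM→6:00 PM; 8 h 30 min
Wed: in 11:26 AM→11:30 AM, out 7:20 PM→7:15 PM; 7 h 45 min
Thu: in 6:17 AM→6:15 AM, out 3:17 PM→3:15 PM; 9 h 0 min − 30 min = 8 h 30 min
Total credited: 29 h 15 min.

29.25 hours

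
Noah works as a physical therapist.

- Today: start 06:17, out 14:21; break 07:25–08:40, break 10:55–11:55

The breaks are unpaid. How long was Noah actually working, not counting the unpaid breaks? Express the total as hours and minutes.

Today: 06:17–14:21 = 8 h 4 min; less 135 min break → 5 h 49 min

5 h 49 min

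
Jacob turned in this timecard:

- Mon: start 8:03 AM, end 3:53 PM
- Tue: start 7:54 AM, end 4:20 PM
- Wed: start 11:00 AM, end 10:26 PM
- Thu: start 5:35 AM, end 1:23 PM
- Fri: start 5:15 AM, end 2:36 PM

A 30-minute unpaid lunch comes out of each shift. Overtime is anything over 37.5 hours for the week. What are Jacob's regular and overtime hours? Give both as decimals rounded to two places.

Regular 37.50 hours, overtime 4.85 hours

Mon: 8:03 AM–3:53 PM = 7 h 50 min; less 30 min break → 7 h 20 min
Tue: 7:54 AM–4:20 PM = 8 h 26 min; less 30 min break → 7 h 56 min
Wed: 11:00 AM–10:26 PM = 11 h 26 min; less 30 min break → 10 h 56 min
Thu: 5:35 AM–1:23 PM = 7 h 48 min; less 30 min break → 7 h 18 min
Fri: 5:15 AM–2:36 PM = 9 h 21 min; less 30 min break → 8 h 51 min
Total worked: 42 h 21 min = 42.35 h.
Threshold 37.5 h → overtime 4 h 51 min, regular 37 h 30 min.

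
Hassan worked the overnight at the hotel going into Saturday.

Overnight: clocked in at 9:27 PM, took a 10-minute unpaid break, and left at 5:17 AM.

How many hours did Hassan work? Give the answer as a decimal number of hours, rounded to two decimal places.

Overnight: 9:27 PM → midnight = 2 h 33 min; midnight → 5:17 AM = 5 h 17 min; span 7 h 50 min; less 10 min break → 7 h 40 min

7.67 hours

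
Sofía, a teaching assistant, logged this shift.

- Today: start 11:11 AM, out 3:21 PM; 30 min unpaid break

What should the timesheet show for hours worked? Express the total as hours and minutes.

3 h 40 min

Today: 11:11 AM–3:21 PM = 4 h 10 min; less 30 min break → 3 h 40 min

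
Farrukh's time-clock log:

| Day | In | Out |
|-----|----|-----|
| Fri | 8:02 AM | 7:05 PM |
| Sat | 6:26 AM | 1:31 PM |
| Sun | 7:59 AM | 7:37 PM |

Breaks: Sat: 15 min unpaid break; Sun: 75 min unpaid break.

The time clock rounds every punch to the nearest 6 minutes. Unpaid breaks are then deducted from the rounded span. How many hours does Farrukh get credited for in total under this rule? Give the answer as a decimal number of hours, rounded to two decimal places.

Fri: in 8:02 AM→8:00 AM, out 7:05 PM→7:06 PM; 11 h 6 min
Sat: in 6:26 AM→6:24 AM, out 1:31 PM→1:30 PM; 7 h 6 min − 15 min = 6 h 51 min
Sun: in 7:59 AM→8:00 AM, out 7:37 PM→7:36 PM; 11 h 36 min − 75 min = 10 h 21 min
Total credited: 28 h 18 min.

28.30 hours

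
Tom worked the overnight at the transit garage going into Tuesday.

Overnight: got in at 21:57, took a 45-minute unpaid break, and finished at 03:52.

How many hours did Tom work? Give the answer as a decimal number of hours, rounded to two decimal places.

Overnight: 21:57 → midnight = 2 h 3 min; midnight → 03:52 = 3 h 52 min; span 5 h 55 min; less 45 min break → 5 h 10 min

5.17 hours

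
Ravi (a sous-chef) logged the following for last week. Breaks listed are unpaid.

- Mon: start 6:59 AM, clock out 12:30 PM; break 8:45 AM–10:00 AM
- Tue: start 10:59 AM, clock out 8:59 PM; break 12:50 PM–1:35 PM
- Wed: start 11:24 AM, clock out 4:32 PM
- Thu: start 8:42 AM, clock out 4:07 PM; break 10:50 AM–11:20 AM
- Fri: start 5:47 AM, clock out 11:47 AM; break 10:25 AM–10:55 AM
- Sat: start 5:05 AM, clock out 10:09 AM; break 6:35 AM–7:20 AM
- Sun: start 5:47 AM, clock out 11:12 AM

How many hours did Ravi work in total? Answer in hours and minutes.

Mon: 6:59 AM–12:30 PM = 5 h 31 min; less 75 min break → 4 h 16 min
Tue: 10:59 AM–8:59 PM = 10 h 0 min; less 45 min break → 9 h 15 min
Wed: 11:24 AM–4:32 PM = 5 h 8 min
Thu: 8:42 AM–4:07 PM = 7 h 25 min; less 30 min break → 6 h 55 min
Fri: 5:47 AM–11:47 AM = 6 h 0 min; less 30 min break → 5 h 30 min
Sat: 5:05 AM–10:09 AM = 5 h 4 min; less 45 min break → 4 h 19 min
Sun: 5:47 AM–11:12 AM = 5 h 25 min
Total: 4 h 16 min + 9 h 15 min + 5 h 8 min + 6 h 55 min + 5 h 30 min + 4 h 19 min + 5 h 25 min = 40 h 48 min.

40 h 48 min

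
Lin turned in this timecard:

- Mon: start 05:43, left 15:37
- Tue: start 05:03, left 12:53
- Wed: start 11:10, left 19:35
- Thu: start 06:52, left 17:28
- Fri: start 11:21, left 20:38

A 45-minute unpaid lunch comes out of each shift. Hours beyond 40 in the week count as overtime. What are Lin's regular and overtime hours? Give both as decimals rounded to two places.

Regular 40.00 hours, overtime 2.28 hours

Mon: 05:43–15:37 = 9 h 54 min; less 45 min break → 9 h 9 min
Tue: 05:03–12:53 = 7 h 50 min; less 45 min break → 7 h 5 min
Wed: 11:10–19:35 = 8 h 25 min; less 45 min break → 7 h 40 min
Thu: 06:52–17:28 = 10 h 36 min; less 45 min break → 9 h 51 min
Fri: 11:21–20:38 = 9 h 17 min; less 45 min break → 8 h 32 min
Total worked: 42 h 17 min = 42.28 h.
Threshold 40 h → overtime 2 h 17 min, regular 40 h 0 min.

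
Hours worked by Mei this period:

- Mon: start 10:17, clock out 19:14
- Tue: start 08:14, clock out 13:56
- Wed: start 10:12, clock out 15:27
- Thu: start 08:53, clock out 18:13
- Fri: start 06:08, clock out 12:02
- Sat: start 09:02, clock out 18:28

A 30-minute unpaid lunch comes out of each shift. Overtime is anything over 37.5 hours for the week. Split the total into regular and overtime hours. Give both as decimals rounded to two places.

Mon: 10:17–19:14 = 8 h 57 min; less 30 min break → 8 h 27 min
Tue: 08:14–13:56 = 5 h 42 min; less 30 min break → 5 h 12 min
Wed: 10:12–15:27 = 5 h 15 min; less 30 min break → 4 h 45 min
Thu: 08:53–18:13 = 9 h 20 min; less 30 min break → 8 h 50 min
Fri: 06:08–12:02 = 5 h 54 min; less 30 min break → 5 h 24 min
Sat: 09:02–18:28 = 9 h 26 min; less 30 min break → 8 h 56 min
Total worked: 41 h 34 min = 41.57 h.
Threshold 37.5 h → overtime 4 h 4 min, regular 37 h 30 min.

Regular 37.50 hours, overtime 4.07 hours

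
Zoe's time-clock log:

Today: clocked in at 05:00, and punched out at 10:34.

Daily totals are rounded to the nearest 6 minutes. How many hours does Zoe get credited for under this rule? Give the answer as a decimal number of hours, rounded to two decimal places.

5.60 hours

Today: 05:00–10:34 = 5 h 34 min → rounds to 5 h 36 min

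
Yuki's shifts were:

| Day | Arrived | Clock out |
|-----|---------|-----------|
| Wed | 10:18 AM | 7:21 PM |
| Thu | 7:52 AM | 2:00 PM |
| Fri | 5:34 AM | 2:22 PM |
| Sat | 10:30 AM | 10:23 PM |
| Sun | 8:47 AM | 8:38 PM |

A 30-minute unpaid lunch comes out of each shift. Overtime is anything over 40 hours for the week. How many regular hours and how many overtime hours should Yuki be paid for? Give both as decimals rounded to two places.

Regular 40.00 hours, overtime 5.22 hours

Wed: 10:18 AM–7:21 PM = 9 h 3 min; less 30 min break → 8 h 33 min
Thu: 7:52 AM–2:00 PM = 6 h 8 min; less 30 min break → 5 h 38 min
Fri: 5:34 AM–2:22 PM = 8 h 48 min; less 30 min break → 8 h 18 min
Sat: 10:30 AM–10:23 PM = 11 h 53 min; less 30 min break → 11 h 23 min
Sun: 8:47 AM–8:38 PM = 11 h 51 min; less 30 min break → 11 h 21 min
Total worked: 45 h 13 min = 45.22 h.
Threshold 40 h → overtime 5 h 13 min, regular 40 h 0 min.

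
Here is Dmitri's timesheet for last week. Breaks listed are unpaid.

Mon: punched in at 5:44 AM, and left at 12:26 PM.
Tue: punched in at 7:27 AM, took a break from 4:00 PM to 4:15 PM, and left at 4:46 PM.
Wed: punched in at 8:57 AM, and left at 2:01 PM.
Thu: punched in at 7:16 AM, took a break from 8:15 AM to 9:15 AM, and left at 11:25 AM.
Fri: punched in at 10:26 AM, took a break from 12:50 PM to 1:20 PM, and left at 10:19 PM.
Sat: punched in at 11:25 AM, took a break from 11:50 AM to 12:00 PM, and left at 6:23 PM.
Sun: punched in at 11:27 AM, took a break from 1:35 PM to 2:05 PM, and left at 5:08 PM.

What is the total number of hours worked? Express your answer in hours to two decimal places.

47.35 hours

Mon: 5:44 AM–12:26 PM = 6 h 42 min
Tue: 7:27 AM–4:46 PM = 9 h 19 min; less 15 min break → 9 h 4 min
Wed: 8:57 AM–2:01 PM = 5 h 4 min
Thu: 7:16 AM–11:25 AM = 4 h 9 min; less 60 min break → 3 h 9 min
Fri: 10:26 AM–10:19 PM = 11 h 53 min; less 30 min break → 11 h 23 min
Sat: 11:25 AM–6:23 PM = 6 h 58 min; less 10 min break → 6 h 48 min
Sun: 11:27 AM–5:08 PM = 5 h 41 min; less 30 min break → 5 h 11 min
Total: 6 h 42 min + 9 h 4 min + 5 h 4 min + 3 h 9 min + 11 h 23 min + 6 h 48 min + 5 h 11 min = 47 h 21 min.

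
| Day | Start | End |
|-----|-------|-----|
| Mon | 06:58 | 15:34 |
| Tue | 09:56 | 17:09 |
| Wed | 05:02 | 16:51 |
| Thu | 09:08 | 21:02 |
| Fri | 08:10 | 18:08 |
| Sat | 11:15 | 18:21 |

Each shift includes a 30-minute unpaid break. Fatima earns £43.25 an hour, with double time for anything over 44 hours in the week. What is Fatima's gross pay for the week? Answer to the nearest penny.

Mon: 06:58–15:34 = 8 h 36 min; less 30 min break → 8 h 6 min
Tue: 09:56–17:09 = 7 h 13 min; less 30 min break → 6 h 43 min
Wed: 05:02–16:51 = 11 h 49 min; less 30 min break → 11 h 19 min
Thu: 09:08–21:02 = 11 h 54 min; less 30 min break → 11 h 24 min
Fri: 08:10–18:08 = 9 h 58 min; less 30 min break → 9 h 28 min
Sat: 11:15–18:21 = 7 h 6 min; less 30 min break → 6 h 36 min
Total worked: 53 h 36 min = 3216 min.
Regular 44 h 0 min = 2640 min at £43.25/h; overtime 9 h 36 min = 576 min at £86.50/h.
Pay = (2640 × £43.25 + 576 × £86.50) ÷ 60 = £2733.40.

£2733.40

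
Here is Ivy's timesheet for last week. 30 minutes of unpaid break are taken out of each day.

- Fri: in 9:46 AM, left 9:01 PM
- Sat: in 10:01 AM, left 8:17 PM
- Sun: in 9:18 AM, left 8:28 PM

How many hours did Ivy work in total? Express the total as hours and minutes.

Fri: 9:46 AM–9:01 PM = 11 h 15 min; less 30 min break → 10 h 45 min
Sat: 10:01 AM–8:17 PM = 10 h 16 min; less 30 min break → 9 h 46 min
Sun: 9:18 AM–8:28 PM = 11 h 10 min; less 30 min break → 10 h 40 min
Total: 10 h 45 min + 9 h 46 min + 10 h 40 min = 31 h 11 min.

31 h 11 min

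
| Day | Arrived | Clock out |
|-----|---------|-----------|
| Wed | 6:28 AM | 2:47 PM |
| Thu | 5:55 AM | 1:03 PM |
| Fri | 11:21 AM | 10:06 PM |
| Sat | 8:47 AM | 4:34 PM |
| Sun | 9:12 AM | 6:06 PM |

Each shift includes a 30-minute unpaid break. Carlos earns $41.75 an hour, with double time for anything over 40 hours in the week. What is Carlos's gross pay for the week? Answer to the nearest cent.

$1702.01

Wed: 6:28 AM–2:47 PM = 8 h 19 min; less 30 min break → 7 h 49 min
Thu: 5:55 AM–1:03 PM = 7 h 8 min; less 30 min break → 6 h 38 min
Fri: 11:21 AM–10:06 PM = 10 h 45 min; less 30 min break → 10 h 15 min
Sat: 8:47 AM–4:34 PM = 7 h 47 min; less 30 min break → 7 h 17 min
Sun: 9:12 AM–6:06 PM = 8 h 54 min; less 30 min break → 8 h 24 min
Total worked: 40 h 23 min = 2423 min.
Regular 40 h 0 min = 2400 min at $41.75/h; overtime 0 h 23 min = 23 min at $83.50/h.
Pay = (2400 × $41.75 + 23 × $83.50) ÷ 60 = $1702.01.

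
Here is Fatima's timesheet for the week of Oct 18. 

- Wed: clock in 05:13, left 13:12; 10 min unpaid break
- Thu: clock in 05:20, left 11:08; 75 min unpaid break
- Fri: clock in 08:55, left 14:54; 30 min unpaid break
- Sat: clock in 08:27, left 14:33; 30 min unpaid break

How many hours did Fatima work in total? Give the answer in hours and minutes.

Wed: 05:13–13:12 = 7 h 59 min; less 10 min break → 7 h 49 min
Thu: 05:20–11:08 = 5 h 48 min; less 75 min break → 4 h 33 min
Fri: 08:55–14:54 = 5 h 59 min; less 30 min break → 5 h 29 min
Sat: 08:27–14:33 = 6 h 6 min; less 30 min break → 5 h 36 min
Total: 7 h 49 min + 4 h 33 min + 5 h 29 min + 5 h 36 min = 23 h 27 min.

23 h 27 min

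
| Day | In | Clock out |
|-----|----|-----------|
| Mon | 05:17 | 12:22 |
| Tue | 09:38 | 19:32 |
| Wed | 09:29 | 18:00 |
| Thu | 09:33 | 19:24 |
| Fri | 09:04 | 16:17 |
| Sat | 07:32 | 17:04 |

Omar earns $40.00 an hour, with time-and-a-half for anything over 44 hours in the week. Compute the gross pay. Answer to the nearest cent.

Mon: 05:17–12:22 = 7 h 5 min
Tue: 09:38–19:32 = 9 h 54 min
Wed: 09:29–18:00 = 8 h 31 min
Thu: 09:33–19:24 = 9 h 51 min
Fri: 09:04–16:17 = 7 h 13 min
Sat: 07:32–17:04 = 9 h 32 min
Total worked: 52 h 6 min = 3126 min.
Regular 44 h 0 min = 2640 min at $40.00/h; overtime 8 h 6 min = 486 min at $60.00/h.
Pay = (2640 × $40.00 + 486 × $60.00) ÷ 60 = $2246.00.

$2246.00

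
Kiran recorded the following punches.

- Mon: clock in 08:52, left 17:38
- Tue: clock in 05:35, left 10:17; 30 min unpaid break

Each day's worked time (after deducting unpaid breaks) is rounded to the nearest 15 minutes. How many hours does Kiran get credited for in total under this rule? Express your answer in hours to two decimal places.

Mon: 08:52–17:38 = 8 h 46 min → rounds to 8 h 45 min
Tue: 05:35–10:17 = 4 h 42 min − 30 min = 4 h 12 min → rounds to 4 h 15 min
Total credited: 13 h 0 min.

13.00 hours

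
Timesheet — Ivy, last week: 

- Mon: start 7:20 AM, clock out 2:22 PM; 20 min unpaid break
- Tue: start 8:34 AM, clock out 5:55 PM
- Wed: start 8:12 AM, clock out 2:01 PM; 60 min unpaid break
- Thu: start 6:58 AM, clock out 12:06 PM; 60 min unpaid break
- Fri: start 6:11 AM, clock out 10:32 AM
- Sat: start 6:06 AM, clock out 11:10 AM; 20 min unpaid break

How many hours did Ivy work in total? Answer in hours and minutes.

34 h 5 min

Mon: 7:20 AM–2:22 PM = 7 h 2 min; less 20 min break → 6 h 42 min
Tue: 8:34 AM–5:55 PM = 9 h 21 min
Wed: 8:12 AM–2:01 PM = 5 h 49 min; less 60 min break → 4 h 49 min
Thu: 6:58 AM–12:06 PM = 5 h 8 min; less 60 min break → 4 h 8 min
Fri: 6:11 AM–10:32 AM = 4 h 21 min
Sat: 6:06 AM–11:10 AM = 5 h 4 min; less 20 min break → 4 h 44 min
Total: 6 h 42 min + 9 h 21 min + 4 h 49 min + 4 h 8 min + 4 h 21 min + 4 h 44 min = 34 h 5 min.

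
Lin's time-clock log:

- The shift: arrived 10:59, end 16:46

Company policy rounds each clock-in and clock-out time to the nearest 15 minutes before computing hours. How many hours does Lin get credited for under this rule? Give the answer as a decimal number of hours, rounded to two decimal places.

The shift: in 10:59→11:00, out 16:46→16:45; 5 h 45 min

5.75 hours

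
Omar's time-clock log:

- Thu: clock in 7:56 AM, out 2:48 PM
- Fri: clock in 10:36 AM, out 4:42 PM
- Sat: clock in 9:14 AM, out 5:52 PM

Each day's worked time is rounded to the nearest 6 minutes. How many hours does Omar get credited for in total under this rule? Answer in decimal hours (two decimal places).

21.60 hours

Thu: 7:56 AM–2:48 PM = 6 h 52 min → rounds to 6 h 54 min
Fri: 10:36 AM–4:42 PM = 6 h 6 min → rounds to 6 h 6 min
Sat: 9:14 AM–5:52 PM = 8 h 38 min → rounds to 8 h 36 min
Total credited: 21 h 36 min.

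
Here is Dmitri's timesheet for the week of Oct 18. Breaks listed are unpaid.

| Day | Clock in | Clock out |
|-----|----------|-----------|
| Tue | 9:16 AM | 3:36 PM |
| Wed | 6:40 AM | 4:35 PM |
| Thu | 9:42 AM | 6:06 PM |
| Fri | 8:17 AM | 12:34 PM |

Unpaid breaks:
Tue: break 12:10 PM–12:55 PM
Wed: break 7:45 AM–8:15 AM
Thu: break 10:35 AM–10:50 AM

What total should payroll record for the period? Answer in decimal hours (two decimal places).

Tue: 9:16 AM–3:36 PM = 6 h 20 min; less 45 min break → 5 h 35 min
Wed: 6:40 AM–4:35 PM = 9 h 55 min; less 30 min break → 9 h 25 min
Thu: 9:42 AM–6:06 PM = 8 h 24 min; less 15 min break → 8 h 9 min
Fri: 8:17 AM–12:34 PM = 4 h 17 min
Total: 5 h 35 min + 9 h 25 min + 8 h 9 min + 4 h 17 min = 27 h 26 min.

27.43 hours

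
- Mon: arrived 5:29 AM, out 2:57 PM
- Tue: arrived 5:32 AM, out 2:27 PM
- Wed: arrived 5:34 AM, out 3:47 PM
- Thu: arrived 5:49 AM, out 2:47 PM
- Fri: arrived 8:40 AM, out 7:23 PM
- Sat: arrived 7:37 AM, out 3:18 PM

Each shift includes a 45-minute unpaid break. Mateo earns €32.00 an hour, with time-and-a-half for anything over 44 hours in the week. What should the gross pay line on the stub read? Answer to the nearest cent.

€1766.40

Mon: 5:29 AM–2:57 PM = 9 h 28 min; less 45 min break → 8 h 43 min
Tue: 5:32 AM–2:27 PM = 8 h 55 min; less 45 min break → 8 h 10 min
Wed: 5:34 AM–3:47 PM = 10 h 13 min; less 45 min break → 9 h 28 min
Thu: 5:49 AM–2:47 PM = 8 h 58 min; less 45 min break → 8 h 13 min
Fri: 8:40 AM–7:23 PM = 10 h 43 min; less 45 min break → 9 h 58 min
Sat: 7:37 AM–3:18 PM = 7 h 41 min; less 45 min break → 6 h 56 min
Total worked: 51 h 28 min = 3088 min.
Regular 44 h 0 min = 2640 min at €32.00/h; overtime 7 h 28 min = 448 min at €48.00/h.
Pay = (2640 × €32.00 + 448 × €48.00) ÷ 60 = €1766.40.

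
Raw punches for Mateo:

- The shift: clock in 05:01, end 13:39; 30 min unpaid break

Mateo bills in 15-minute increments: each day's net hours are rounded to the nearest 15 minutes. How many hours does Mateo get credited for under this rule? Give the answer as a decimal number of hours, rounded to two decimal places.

8.25 hours

The shift: 05:01–13:39 = 8 h 38 min − 30 min = 8 h 8 min → rounds to 8 h 15 min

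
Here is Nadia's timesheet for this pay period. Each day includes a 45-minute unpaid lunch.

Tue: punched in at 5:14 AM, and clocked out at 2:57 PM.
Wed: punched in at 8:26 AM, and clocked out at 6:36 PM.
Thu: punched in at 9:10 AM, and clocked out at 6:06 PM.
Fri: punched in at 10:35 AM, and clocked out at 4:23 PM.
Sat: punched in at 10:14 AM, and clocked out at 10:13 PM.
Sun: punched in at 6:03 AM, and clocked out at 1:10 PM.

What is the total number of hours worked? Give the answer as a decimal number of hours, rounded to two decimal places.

49.22 hours

Tue: 5:14 AM–2:57 PM = 9 h 43 min; less 45 min break → 8 h 58 min
Wed: 8:26 AM–6:36 PM = 10 h 10 min; less 45 min break → 9 h 25 min
Thu: 9:10 AM–6:06 PM = 8 h 56 min; less 45 min break → 8 h 11 min
Fri: 10:35 AM–4:23 PM = 5 h 48 min; less 45 min break → 5 h 3 min
Sat: 10:14 AM–10:13 PM = 11 h 59 min; less 45 min break → 11 h 14 min
Sun: 6:03 AM–1:10 PM = 7 h 7 min; less 45 min break → 6 h 22 min
Total: 8 h 58 min + 9 h 25 min + 8 h 11 min + 5 h 3 min + 11 h 14 min + 6 h 22 min = 49 h 13 min.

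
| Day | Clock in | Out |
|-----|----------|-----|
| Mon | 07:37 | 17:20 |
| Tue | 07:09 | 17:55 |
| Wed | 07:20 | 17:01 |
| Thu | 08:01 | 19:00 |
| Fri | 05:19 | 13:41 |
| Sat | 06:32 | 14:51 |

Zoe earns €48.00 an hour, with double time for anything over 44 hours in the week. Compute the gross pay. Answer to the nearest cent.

€3440.00

Mon: 07:37–17:20 = 9 h 43 min
Tue: 07:09–17:55 = 10 h 46 min
Wed: 07:20–17:01 = 9 h 41 min
Thu: 08:01–19:00 = 10 h 59 min
Fri: 05:19–13:41 = 8 h 22 min
Sat: 06:32–14:51 = 8 h 19 min
Total worked: 57 h 50 min = 3470 min.
Regular 44 h 0 min = 2640 min at €48.00/h; overtime 13 h 50 min = 830 min at €96.00/h.
Pay = (2640 × €48.00 + 830 × €96.00) ÷ 60 = €3440.00.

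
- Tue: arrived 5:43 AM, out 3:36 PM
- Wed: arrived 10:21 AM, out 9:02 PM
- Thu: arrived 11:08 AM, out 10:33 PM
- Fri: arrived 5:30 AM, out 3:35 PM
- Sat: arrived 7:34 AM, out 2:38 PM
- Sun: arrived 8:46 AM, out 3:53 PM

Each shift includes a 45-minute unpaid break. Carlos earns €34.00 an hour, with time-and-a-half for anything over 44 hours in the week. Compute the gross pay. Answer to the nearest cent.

Tue: 5:43 AM–3:36 PM = 9 h 53 min; less 45 min break → 9 h 8 min
Wed: 10:21 AM–9:02 PM = 10 h 41 min; less 45 min break → 9 h 56 min
Thu: 11:08 AM–10:33 PM = 11 h 25 min; less 45 min break → 10 h 40 min
Fri: 5:30 AM–3:35 PM = 10 h 5 min; less 45 min break → 9 h 20 min
Sat: 7:34 AM–2:38 PM = 7 h 4 min; less 45 min break → 6 h 19 min
Sun: 8:46 AM–3:53 PM = 7 h 7 min; less 45 min break → 6 h 22 min
Total worked: 51 h 45 min = 3105 min.
Regular 44 h 0 min = 2640 min at €34.00/h; overtime 7 h 45 min = 465 min at €51.00/h.
Pay = (2640 × €34.00 + 465 × €51.00) ÷ 60 = €1891.25.

€1891.25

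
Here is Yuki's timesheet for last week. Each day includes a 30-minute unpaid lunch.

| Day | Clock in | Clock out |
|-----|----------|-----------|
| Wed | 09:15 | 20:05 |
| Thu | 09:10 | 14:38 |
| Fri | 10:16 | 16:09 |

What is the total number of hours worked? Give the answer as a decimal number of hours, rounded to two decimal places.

20.68 hours

Wed: 09:15–20:05 = 10 h 50 min; less 30 min break → 10 h 20 min
Thu: 09:10–14:38 = 5 h 28 min; less 30 min break → 4 h 58 min
Fri: 10:16–16:09 = 5 h 53 min; less 30 min break → 5 h 23 min
Total: 10 h 20 min + 4 h 58 min + 5 h 23 min = 20 h 41 min.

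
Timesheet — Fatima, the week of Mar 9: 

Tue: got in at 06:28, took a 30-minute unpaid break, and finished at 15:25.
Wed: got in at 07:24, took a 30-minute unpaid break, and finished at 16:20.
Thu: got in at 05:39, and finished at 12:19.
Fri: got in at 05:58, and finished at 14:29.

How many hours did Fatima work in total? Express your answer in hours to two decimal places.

Tue: 06:28–15:25 = 8 h 57 min; less 30 min break → 8 h 27 min
Wed: 07:24–16:20 = 8 h 56 min; less 30 min break → 8 h 26 min
Thu: 05:39–12:19 = 6 h 40 min
Fri: 05:58–14:29 = 8 h 31 min
Total: 8 h 27 min + 8 h 26 min + 6 h 40 min + 8 h 31 min = 32 h 4 min.

32.07 hours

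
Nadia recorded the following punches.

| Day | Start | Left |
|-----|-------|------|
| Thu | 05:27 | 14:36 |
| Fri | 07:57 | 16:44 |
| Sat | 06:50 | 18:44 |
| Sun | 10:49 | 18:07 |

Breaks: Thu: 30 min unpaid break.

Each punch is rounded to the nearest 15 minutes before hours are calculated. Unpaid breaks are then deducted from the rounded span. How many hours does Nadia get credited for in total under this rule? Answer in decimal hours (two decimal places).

36.50 hours

Thu: in 05:27→05:30, out 14:36→14:30; 9 h 0 min − 30 min = 8 h 30 min
Fri: in 07:57→08:00, out 16:44→16:45; 8 h 45 min
Sat: in 06:50→06:45, out 18:44→18:45; 12 h 0 min
Sun: in 10:49→10:45, out 18:07→18:00; 7 h 15 min
Total credited: 36 h 30 min.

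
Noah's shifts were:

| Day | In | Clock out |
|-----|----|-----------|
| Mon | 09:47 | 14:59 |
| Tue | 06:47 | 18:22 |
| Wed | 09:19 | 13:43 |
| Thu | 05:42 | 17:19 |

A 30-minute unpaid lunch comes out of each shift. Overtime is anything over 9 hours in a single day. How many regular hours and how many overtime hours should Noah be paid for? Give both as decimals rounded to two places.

Mon: 09:47–14:59 = 5 h 12 min; less 30 min break → 4 h 42 min
Tue: 06:47–18:22 = 11 h 35 min; less 30 min break → 11 h 5 min
Wed: 09:19–13:43 = 4 h 24 min; less 30 min break → 3 h 54 min
Thu: 05:42–17:19 = 11 h 37 min; less 30 min break → 11 h 7 min
Mon reg 4 h 42 min / OT 0 h 0 min; Tue reg 9 h 0 min / OT 2 h 5 min; Wed reg 3 h 54 min / OT 0 h 0 min; Thu reg 9 h 0 min / OT 2 h 7 min.
Totals: regular 26 h 36 min, overtime 4 h 12 min.

Regular 26.60 hours, overtime 4.20 hours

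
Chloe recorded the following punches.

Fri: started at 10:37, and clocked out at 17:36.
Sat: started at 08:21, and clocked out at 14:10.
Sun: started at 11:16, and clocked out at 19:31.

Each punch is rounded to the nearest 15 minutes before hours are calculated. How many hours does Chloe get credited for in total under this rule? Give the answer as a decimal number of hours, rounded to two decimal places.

Fri: in 10:37→10:30, out 17:36→17:30; 7 h 0 min
Sat: in 08:21→08:15, out 14:10→14:15; 6 h 0 min
Sun: in 11:16→11:15, out 19:31→19:30; 8 h 15 min
Total credited: 21 h 15 min.

21.25 hours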